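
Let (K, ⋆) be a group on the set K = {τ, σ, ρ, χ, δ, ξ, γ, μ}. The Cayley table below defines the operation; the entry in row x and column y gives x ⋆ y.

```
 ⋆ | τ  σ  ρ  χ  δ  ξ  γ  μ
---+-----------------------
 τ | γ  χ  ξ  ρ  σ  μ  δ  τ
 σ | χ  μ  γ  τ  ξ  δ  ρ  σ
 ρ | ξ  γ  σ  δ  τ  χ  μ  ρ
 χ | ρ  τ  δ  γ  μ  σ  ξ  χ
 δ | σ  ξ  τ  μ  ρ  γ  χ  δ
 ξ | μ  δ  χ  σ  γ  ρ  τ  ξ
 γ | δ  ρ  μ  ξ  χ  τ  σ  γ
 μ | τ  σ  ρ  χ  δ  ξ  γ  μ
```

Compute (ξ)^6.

γ

ξ^1 = ξ
ξ^2 = ξ ⋆ ξ = ρ
ξ^3 = ρ ⋆ ξ = χ
ξ^4 = χ ⋆ ξ = σ
ξ^5 = σ ⋆ ξ = δ
ξ^6 = δ ⋆ ξ = γ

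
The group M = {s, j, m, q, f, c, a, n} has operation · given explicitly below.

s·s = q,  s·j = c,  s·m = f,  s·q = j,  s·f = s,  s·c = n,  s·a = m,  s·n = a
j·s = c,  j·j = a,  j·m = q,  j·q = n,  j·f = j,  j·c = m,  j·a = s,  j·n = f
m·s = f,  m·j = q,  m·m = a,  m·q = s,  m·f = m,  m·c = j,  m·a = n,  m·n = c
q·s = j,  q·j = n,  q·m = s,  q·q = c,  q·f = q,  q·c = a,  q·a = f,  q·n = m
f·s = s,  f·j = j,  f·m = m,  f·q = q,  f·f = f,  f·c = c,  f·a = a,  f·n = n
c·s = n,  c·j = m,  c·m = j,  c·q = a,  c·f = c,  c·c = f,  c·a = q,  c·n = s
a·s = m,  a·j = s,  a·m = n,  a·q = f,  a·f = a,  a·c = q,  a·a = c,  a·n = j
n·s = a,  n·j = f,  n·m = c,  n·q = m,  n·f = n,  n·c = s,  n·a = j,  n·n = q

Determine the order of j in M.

8

The identity element is f (its row matches the header).
j^1 = j
j^2 = j·j = a
j^3 = a·j = s
j^4 = s·j = c
j^5 = c·j = m
j^6 = m·j = q
j^7 = q·j = n
j^8 = n·j = f
The first power of j equal to the identity is j^8, so ord(j) = 8.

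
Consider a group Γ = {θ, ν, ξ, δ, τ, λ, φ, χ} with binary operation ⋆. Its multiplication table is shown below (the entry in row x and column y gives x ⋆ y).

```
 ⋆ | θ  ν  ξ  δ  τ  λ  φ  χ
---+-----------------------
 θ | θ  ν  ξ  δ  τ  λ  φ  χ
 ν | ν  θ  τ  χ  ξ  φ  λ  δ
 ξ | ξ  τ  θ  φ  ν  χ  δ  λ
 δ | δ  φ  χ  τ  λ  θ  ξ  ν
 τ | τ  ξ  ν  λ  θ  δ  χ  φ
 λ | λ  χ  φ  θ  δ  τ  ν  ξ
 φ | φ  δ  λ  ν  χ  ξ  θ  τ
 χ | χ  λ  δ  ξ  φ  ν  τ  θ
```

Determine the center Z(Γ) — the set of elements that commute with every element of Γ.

An element z is central iff its row equals its column in the table.
For λ: λ ⋆ χ = ξ ≠ ν = χ ⋆ λ, so λ ∉ Z.
Checking each element this way leaves Z(Γ) = {θ, τ}.

{θ, τ}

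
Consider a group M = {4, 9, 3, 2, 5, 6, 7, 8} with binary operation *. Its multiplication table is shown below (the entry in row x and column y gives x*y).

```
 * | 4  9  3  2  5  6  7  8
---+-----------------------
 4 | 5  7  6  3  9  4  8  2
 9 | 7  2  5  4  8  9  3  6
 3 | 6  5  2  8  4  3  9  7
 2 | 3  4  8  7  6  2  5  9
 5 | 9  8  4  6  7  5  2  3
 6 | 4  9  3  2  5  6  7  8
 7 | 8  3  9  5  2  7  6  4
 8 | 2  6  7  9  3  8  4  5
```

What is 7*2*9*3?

7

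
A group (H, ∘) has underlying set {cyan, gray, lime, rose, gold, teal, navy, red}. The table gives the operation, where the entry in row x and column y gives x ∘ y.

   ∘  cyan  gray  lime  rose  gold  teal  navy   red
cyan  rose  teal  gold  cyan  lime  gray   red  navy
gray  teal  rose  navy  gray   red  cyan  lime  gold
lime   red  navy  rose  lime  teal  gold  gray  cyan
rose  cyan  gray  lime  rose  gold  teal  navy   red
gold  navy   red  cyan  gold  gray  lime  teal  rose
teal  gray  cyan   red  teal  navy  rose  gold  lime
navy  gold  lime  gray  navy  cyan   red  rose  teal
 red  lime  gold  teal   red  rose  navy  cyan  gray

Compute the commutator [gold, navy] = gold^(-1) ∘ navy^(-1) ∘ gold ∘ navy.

Identity is rose; from the table gold^(-1) = red and navy^(-1) = navy.
red ∘ navy = cyan
cyan ∘ gold = lime
lime ∘ navy = gray

gray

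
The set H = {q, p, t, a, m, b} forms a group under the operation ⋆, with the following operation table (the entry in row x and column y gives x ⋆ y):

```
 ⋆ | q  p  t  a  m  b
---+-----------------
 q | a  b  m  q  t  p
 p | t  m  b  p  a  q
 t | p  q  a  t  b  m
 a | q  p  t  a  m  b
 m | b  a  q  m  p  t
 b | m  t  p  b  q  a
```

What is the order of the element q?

The identity element is a (its row matches the header).
q^1 = q
q^2 = q ⋆ q = a
The first power of q equal to the identity is q^2, so ord(q) = 2.

2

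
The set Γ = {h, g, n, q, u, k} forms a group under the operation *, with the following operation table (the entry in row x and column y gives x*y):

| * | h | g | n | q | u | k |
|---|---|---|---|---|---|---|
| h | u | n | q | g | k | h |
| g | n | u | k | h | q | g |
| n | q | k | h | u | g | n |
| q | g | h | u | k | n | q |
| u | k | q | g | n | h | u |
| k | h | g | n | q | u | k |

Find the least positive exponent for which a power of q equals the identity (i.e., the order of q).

2

The identity element is k (its row matches the header).
q^1 = q
q^2 = q*q = k
The first power of q equal to the identity is q^2, so ord(q) = 2.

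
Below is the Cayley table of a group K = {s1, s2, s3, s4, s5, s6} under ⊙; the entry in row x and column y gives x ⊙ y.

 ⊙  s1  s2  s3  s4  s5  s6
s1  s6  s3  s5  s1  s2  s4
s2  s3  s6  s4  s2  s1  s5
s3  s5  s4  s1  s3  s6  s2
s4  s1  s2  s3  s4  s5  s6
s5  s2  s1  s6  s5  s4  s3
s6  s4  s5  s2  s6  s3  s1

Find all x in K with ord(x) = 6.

{s2, s3}

Identity is s4. Compute the order of each non-identity element by repeated multiplication:
  s1: s1 → s6 → s4  (order 3)
  s2: s2 → s6 → s5 → s1 → s3 → s4  (order 6)
  s3: s3 → s1 → s5 → s6 → s2 → s4  (order 6)
  s5: s5 → s4  (order 2)
  s6: s6 → s1 → s4  (order 3)
Elements of order 6: {s2, s3}.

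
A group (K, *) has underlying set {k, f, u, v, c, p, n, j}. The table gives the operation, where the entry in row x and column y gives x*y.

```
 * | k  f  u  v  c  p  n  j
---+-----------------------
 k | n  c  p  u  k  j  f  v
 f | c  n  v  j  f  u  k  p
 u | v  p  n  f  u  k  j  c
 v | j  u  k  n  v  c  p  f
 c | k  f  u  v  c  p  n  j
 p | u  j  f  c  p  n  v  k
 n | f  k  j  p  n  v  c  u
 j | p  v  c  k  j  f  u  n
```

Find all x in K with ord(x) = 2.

Identity is c. Compute the order of each non-identity element by repeated multiplication:
  k: k → n → f → c  (order 4)
  f: f → n → k → c  (order 4)
  u: u → n → j → c  (order 4)
  v: v → n → p → c  (order 4)
  p: p → n → v → c  (order 4)
  n: n → c  (order 2)
  j: j → n → u → c  (order 4)
Elements of order 2: {n}.
(Structurally, K here is isomorphic to the quaternion group Q_8.)

{n}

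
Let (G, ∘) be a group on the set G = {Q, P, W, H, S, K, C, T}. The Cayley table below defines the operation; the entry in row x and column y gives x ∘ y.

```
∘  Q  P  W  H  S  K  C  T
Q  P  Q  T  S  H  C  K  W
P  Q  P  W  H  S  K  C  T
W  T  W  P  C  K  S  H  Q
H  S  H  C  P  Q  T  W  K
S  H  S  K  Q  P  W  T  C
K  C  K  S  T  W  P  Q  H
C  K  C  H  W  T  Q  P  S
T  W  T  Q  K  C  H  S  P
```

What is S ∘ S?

Read row S, column S: S ∘ S = P.
(Structurally, G here is isomorphic to the elementary abelian group (Z_2)^3.)

P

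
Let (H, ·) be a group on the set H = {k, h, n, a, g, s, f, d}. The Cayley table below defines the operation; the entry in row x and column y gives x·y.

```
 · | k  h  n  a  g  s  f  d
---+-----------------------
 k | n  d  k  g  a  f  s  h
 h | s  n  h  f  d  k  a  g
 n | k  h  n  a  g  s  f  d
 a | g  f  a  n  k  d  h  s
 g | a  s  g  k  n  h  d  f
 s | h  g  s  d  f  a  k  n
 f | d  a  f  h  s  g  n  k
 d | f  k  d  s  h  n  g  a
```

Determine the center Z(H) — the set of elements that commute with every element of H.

{a, n}

An element z is central iff its row equals its column in the table.
For k: k·d = h ≠ f = d·k, so k ∉ Z.
Checking each element this way leaves Z(H) = {a, n}.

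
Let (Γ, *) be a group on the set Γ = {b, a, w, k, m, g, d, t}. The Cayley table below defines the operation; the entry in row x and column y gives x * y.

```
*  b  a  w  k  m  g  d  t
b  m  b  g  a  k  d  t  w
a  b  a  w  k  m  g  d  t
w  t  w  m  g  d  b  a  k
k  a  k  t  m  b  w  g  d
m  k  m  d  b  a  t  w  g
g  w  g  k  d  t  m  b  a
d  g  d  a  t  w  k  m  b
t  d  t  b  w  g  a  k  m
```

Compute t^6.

t^1 = t
t^2 = t * t = m
t^3 = m * t = g
t^4 = g * t = a
t^5 = a * t = t
t^6 = t * t = m
(Structurally, Γ here is isomorphic to the quaternion group Q_8.)

m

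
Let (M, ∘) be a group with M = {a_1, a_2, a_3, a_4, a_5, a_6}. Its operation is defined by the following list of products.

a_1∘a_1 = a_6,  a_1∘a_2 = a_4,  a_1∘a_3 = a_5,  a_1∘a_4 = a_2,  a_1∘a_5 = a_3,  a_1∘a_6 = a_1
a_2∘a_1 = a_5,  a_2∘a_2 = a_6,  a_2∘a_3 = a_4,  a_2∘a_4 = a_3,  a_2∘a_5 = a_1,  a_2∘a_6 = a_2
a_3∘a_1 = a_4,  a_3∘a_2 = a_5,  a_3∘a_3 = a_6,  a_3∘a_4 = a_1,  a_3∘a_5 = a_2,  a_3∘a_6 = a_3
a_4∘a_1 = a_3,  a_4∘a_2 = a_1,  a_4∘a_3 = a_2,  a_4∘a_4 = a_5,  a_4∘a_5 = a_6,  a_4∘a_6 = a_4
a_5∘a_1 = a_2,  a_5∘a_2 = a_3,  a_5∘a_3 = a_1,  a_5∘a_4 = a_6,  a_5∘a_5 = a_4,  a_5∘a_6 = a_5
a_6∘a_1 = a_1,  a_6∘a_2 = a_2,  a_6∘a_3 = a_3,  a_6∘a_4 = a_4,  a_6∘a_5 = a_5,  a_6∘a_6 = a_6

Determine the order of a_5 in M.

3

The identity element is a_6 (its row matches the header).
a_5^1 = a_5
a_5^2 = a_5 ∘ a_5 = a_4
a_5^3 = a_4 ∘ a_5 = a_6
The first power of a_5 equal to the identity is a_5^3, so ord(a_5) = 3.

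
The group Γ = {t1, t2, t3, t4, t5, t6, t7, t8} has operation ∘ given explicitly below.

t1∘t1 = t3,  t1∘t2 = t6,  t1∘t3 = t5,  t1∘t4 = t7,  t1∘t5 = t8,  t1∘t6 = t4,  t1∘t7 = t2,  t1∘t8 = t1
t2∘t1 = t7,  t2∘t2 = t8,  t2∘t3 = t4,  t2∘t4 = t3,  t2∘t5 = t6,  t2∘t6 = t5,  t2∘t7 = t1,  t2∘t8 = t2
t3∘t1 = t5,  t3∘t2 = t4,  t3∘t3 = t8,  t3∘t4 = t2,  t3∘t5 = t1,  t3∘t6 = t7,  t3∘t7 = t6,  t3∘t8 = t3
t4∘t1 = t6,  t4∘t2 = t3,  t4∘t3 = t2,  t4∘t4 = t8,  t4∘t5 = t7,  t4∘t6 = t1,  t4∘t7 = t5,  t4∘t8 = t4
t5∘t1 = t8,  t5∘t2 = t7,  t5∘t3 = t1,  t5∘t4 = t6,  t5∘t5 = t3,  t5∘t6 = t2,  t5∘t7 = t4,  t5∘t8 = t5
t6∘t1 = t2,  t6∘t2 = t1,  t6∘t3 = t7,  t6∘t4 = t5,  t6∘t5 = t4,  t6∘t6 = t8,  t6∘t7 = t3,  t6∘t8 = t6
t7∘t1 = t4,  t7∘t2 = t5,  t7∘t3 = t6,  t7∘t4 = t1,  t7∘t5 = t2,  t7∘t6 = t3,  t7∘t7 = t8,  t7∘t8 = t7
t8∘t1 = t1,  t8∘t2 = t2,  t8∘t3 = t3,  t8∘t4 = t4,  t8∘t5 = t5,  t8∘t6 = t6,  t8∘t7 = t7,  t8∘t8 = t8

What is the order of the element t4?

The identity element is t8 (its row matches the header).
t4^1 = t4
t4^2 = t4 ∘ t4 = t8
The first power of t4 equal to the identity is t4^2, so ord(t4) = 2.

2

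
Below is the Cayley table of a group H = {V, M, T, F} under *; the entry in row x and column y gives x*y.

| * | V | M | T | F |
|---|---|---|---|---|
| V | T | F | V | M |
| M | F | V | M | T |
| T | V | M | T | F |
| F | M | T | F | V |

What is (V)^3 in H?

V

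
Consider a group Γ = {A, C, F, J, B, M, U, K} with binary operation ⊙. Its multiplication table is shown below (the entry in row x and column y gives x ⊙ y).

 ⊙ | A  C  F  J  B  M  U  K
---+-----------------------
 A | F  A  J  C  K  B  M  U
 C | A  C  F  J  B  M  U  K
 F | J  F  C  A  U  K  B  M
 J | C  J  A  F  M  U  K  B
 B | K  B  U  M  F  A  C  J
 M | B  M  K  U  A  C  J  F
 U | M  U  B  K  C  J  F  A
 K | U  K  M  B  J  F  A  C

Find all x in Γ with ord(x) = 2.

Identity is C. Compute the order of each non-identity element by repeated multiplication:
  A: A → F → J → C  (order 4)
  F: F → C  (order 2)
  J: J → F → A → C  (order 4)
  B: B → F → U → C  (order 4)
  M: M → C  (order 2)
  U: U → F → B → C  (order 4)
  K: K → C  (order 2)
Elements of order 2: {F, K, M}.

{F, K, M}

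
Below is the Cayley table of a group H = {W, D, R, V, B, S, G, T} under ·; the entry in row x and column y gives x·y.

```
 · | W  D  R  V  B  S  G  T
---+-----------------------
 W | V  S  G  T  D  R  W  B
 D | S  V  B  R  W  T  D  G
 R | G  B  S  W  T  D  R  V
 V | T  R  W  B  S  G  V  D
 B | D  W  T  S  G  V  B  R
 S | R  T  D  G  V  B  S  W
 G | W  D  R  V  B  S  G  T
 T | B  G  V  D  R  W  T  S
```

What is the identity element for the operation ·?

G

The identity e satisfies e·x = x for all x, so its row in the table reproduces the column headers.
Row G reads: W, D, R, V, B, S, G, T — exactly the header order. So G is the identity.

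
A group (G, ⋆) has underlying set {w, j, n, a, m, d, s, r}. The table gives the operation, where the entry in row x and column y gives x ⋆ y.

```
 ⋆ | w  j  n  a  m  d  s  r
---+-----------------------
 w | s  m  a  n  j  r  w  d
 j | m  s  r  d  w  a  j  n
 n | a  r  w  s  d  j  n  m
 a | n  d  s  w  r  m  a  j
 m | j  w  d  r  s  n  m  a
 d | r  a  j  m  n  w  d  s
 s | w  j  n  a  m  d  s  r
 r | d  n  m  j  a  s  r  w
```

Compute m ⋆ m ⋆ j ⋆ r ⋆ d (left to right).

j

m ⋆ m = s
s ⋆ j = j
j ⋆ r = n
n ⋆ d = j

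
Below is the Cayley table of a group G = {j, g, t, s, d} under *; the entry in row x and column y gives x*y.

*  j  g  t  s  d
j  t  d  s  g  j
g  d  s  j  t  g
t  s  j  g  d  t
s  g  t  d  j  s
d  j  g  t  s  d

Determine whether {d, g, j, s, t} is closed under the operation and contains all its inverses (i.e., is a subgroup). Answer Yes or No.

{d, g, j, s, t} contains the identity d.
Checking products: every product of two elements of {d, g, j, s, t} (read from the table) lies in {d, g, j, s, t}, so the set is closed.
In a finite group, a nonempty closed subset is a subgroup. So {d, g, j, s, t} ≤ G.

Yes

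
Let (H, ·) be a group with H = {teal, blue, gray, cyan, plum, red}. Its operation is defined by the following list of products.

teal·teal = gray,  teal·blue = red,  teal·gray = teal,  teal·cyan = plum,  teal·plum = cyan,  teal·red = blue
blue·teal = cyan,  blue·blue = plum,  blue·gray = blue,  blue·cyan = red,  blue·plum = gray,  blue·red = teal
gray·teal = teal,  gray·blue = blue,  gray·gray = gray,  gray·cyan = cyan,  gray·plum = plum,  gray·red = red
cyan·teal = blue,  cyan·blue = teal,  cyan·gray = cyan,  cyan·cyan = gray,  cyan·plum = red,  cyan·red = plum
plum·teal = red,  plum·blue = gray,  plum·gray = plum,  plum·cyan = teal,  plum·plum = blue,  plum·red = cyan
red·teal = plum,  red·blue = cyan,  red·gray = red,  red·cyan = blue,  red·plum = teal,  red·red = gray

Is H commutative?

No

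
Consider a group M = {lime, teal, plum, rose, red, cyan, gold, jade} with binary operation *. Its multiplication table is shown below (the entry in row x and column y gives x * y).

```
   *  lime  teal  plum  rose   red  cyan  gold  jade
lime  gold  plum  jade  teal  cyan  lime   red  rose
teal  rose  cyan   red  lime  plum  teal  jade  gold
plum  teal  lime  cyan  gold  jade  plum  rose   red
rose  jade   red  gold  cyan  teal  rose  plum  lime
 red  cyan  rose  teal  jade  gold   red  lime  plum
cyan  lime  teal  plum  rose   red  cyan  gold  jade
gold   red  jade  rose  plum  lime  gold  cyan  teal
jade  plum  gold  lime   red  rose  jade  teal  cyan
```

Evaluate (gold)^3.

gold

gold^1 = gold
gold^2 = gold * gold = cyan
gold^3 = cyan * gold = gold
(Structurally, M here is isomorphic to the dihedral group D_4.)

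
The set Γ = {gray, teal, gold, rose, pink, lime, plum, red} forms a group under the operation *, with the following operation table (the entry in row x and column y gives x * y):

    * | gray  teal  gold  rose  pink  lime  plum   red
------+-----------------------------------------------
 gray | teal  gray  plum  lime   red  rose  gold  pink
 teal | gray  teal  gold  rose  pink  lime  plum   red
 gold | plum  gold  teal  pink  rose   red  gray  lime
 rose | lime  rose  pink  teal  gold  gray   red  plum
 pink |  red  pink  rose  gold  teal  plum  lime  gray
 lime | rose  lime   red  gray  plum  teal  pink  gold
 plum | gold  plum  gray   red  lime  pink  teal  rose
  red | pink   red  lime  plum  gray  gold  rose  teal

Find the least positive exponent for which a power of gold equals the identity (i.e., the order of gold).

The identity element is teal (its row matches the header).
gold^1 = gold
gold^2 = gold * gold = teal
The first power of gold equal to the identity is gold^2, so ord(gold) = 2.

2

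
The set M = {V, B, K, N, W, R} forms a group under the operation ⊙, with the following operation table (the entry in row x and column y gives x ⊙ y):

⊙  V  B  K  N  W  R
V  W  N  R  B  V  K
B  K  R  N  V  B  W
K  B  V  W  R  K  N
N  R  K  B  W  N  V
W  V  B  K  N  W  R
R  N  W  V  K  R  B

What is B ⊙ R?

W

Read row B, column R: B ⊙ R = W.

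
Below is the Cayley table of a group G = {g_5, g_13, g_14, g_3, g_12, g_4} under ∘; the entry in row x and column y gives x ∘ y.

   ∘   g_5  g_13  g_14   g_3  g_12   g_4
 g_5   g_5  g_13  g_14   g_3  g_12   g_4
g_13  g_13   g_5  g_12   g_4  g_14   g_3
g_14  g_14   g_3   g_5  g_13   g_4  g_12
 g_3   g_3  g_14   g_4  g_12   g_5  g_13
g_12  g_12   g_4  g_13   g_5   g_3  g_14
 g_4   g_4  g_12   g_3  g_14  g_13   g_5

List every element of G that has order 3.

Identity is g_5. Compute the order of each non-identity element by repeated multiplication:
  g_13: g_13 → g_5  (order 2)
  g_14: g_14 → g_5  (order 2)
  g_3: g_3 → g_12 → g_5  (order 3)
  g_12: g_12 → g_3 → g_5  (order 3)
  g_4: g_4 → g_5  (order 2)
Elements of order 3: {g_12, g_3}.
(Structurally, G here is isomorphic to the symmetric group S_3.)

{g_12, g_3}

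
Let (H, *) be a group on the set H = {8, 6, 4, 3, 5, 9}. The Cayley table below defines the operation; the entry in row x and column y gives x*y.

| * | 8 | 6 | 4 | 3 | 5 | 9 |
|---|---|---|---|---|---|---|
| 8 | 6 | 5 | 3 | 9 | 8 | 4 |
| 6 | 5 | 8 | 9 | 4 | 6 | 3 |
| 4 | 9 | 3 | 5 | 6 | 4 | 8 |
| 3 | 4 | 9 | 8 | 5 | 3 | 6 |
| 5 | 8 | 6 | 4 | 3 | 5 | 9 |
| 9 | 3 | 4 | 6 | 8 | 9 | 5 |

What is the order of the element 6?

The identity element is 5 (its row matches the header).
6^1 = 6
6^2 = 6*6 = 8
6^3 = 8*6 = 5
The first power of 6 equal to the identity is 6^3, so ord(6) = 3.

3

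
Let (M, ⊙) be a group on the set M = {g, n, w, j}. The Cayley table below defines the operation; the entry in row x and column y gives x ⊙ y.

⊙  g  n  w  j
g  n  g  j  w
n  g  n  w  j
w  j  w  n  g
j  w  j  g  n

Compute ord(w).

2

The identity element is n (its row matches the header).
w^1 = w
w^2 = w ⊙ w = n
The first power of w equal to the identity is w^2, so ord(w) = 2.
(Structurally, M here is isomorphic to the Klein four-group V_4.)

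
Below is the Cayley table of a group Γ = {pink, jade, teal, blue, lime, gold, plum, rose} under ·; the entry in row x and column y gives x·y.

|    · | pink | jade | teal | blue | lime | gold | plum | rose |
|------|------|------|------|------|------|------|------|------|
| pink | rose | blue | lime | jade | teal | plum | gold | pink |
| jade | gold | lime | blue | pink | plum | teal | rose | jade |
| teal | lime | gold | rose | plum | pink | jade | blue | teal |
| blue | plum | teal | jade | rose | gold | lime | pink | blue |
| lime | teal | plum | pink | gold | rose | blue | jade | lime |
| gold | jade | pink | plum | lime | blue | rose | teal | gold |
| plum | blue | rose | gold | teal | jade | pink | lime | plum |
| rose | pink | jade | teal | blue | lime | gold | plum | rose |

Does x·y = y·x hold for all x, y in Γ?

plum·gold = pink but gold·plum = teal.
Since plum and gold do not commute, Γ is not abelian.

No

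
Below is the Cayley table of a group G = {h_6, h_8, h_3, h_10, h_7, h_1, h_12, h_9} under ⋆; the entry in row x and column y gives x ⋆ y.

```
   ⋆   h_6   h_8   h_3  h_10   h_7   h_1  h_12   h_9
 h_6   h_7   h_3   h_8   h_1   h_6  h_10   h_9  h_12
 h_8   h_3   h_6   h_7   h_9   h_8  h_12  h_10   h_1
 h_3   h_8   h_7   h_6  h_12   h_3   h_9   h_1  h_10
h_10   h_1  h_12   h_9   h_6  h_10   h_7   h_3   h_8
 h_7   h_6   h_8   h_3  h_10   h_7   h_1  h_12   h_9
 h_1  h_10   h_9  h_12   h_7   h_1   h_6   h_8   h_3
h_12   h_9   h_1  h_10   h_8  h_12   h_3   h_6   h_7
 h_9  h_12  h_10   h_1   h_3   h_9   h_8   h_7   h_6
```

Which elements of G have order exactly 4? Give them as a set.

{h_1, h_10, h_12, h_3, h_8, h_9}

Identity is h_7. Compute the order of each non-identity element by repeated multiplication:
  h_6: h_6 → h_7  (order 2)
  h_8: h_8 → h_6 → h_3 → h_7  (order 4)
  h_3: h_3 → h_6 → h_8 → h_7  (order 4)
  h_10: h_10 → h_6 → h_1 → h_7  (order 4)
  h_1: h_1 → h_6 → h_10 → h_7  (order 4)
  h_12: h_12 → h_6 → h_9 → h_7  (order 4)
  h_9: h_9 → h_6 → h_12 → h_7  (order 4)
Elements of order 4: {h_1, h_10, h_12, h_3, h_8, h_9}.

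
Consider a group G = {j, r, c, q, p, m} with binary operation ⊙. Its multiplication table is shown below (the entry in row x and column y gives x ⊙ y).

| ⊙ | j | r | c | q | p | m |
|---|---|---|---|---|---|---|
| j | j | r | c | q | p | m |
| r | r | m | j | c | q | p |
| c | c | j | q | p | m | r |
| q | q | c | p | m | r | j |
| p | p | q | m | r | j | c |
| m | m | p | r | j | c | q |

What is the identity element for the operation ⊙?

j

The identity e satisfies e ⊙ x = x for all x, so its row in the table reproduces the column headers.
Row j reads: j, r, c, q, p, m — exactly the header order. So j is the identity.
(Structurally, G here is isomorphic to the cyclic group Z_6.)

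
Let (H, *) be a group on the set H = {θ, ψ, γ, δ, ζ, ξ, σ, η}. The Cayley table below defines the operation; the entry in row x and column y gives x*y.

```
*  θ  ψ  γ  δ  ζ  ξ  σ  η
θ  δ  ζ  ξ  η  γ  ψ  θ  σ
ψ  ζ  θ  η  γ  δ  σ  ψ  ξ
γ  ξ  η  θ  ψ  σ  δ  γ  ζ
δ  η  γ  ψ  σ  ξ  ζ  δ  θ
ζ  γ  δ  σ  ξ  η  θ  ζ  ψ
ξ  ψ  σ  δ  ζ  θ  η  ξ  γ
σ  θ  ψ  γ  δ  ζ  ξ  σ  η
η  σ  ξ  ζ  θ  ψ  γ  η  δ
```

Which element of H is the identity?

σ

The identity e satisfies e*x = x for all x, so its row in the table reproduces the column headers.
Row σ reads: θ, ψ, γ, δ, ζ, ξ, σ, η — exactly the header order. So σ is the identity.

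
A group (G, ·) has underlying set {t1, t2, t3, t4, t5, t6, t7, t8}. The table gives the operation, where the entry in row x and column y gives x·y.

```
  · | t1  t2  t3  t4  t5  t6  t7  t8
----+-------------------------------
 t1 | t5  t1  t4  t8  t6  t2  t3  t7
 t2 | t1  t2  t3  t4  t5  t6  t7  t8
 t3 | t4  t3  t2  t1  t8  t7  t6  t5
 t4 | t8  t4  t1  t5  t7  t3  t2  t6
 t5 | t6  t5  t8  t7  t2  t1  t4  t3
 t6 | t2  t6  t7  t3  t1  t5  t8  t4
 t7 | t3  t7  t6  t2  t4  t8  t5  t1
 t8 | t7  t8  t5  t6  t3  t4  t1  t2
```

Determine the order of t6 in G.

The identity element is t2 (its row matches the header).
t6^1 = t6
t6^2 = t6·t6 = t5
t6^3 = t5·t6 = t1
t6^4 = t1·t6 = t2
The first power of t6 equal to the identity is t6^4, so ord(t6) = 4.

4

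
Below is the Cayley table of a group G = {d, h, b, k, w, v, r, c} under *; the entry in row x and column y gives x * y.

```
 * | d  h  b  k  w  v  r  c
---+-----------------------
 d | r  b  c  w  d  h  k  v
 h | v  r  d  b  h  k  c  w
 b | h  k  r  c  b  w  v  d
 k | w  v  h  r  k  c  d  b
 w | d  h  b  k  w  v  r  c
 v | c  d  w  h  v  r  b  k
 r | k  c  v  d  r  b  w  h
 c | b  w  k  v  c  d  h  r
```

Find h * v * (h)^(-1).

The identity is w. In row h, the entry w sits in column c, so h^(-1) = c.
h * v = k
k * c = b

b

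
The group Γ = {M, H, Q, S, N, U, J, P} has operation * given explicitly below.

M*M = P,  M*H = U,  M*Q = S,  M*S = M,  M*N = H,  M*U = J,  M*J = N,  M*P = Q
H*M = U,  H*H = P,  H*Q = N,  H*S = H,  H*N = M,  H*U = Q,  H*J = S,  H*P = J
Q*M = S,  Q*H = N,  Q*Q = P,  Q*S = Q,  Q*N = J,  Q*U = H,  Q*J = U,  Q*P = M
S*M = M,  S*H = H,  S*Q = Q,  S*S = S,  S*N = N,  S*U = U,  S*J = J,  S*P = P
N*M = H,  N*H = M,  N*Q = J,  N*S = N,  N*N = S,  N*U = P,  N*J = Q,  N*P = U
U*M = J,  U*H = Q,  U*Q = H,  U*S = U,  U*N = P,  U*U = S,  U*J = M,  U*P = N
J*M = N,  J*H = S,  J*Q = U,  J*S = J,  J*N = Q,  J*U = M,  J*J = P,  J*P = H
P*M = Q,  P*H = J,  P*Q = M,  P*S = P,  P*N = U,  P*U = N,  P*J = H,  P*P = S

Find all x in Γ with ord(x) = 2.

Identity is S. Compute the order of each non-identity element by repeated multiplication:
  M: M → P → Q → S  (order 4)
  H: H → P → J → S  (order 4)
  Q: Q → P → M → S  (order 4)
  N: N → S  (order 2)
  U: U → S  (order 2)
  J: J → P → H → S  (order 4)
  P: P → S  (order 2)
Elements of order 2: {N, P, U}.

{N, P, U}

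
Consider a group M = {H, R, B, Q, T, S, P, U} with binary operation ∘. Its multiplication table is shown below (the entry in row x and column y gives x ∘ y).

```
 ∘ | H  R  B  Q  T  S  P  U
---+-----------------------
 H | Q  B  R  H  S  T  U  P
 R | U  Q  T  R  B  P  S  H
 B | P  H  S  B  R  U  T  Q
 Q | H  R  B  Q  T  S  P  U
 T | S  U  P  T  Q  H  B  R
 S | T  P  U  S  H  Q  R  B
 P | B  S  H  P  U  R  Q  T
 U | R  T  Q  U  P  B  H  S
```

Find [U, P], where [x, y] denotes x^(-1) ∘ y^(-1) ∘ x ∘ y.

S

Identity is Q; from the table U^(-1) = B and P^(-1) = P.
B ∘ P = T
T ∘ U = R
R ∘ P = S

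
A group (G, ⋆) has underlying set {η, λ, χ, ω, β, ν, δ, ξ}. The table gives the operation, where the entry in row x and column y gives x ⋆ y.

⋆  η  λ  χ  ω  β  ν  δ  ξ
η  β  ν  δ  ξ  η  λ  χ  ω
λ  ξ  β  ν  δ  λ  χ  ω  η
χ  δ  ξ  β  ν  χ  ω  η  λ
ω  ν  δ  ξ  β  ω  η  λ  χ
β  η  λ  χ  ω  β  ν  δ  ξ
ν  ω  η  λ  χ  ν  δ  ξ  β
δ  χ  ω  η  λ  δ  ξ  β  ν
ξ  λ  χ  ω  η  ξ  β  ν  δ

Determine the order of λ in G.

The identity element is β (its row matches the header).
λ^1 = λ
λ^2 = λ ⋆ λ = β
The first power of λ equal to the identity is λ^2, so ord(λ) = 2.
(Structurally, G here is isomorphic to the dihedral group D_4.)

2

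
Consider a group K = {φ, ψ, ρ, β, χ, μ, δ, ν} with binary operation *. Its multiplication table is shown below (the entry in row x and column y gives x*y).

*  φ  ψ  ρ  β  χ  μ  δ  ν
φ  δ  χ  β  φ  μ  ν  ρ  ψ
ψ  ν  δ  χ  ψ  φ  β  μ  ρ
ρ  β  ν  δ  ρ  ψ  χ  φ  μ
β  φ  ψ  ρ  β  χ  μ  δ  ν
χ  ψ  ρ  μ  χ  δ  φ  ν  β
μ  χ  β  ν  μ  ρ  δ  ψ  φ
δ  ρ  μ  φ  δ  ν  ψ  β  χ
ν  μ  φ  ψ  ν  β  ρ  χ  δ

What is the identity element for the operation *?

β

The identity e satisfies e*x = x for all x, so its row in the table reproduces the column headers.
Row β reads: φ, ψ, ρ, β, χ, μ, δ, ν — exactly the header order. So β is the identity.
(Structurally, K here is isomorphic to the quaternion group Q_8.)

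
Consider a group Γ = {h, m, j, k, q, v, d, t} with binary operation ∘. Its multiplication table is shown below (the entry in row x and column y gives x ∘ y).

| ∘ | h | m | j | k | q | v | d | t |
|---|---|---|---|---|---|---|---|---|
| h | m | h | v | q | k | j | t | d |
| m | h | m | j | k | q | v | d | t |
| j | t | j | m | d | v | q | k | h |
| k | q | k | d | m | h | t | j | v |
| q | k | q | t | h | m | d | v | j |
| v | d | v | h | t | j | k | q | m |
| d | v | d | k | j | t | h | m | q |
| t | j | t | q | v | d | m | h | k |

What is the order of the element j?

2

The identity element is m (its row matches the header).
j^1 = j
j^2 = j ∘ j = m
The first power of j equal to the identity is j^2, so ord(j) = 2.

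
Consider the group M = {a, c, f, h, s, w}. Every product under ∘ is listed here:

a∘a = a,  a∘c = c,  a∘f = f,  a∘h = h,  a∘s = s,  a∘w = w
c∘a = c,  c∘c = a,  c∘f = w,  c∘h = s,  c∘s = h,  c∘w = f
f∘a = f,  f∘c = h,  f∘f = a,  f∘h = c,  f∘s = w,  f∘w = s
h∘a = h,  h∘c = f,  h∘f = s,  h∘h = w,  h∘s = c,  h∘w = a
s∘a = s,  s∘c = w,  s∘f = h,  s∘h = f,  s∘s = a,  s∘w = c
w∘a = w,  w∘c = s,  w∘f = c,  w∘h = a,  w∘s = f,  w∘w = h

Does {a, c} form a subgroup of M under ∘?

{a, c} contains the identity a.
Checking products: every product of two elements of {a, c} (read from the table) lies in {a, c}, so the set is closed.
In a finite group, a nonempty closed subset is a subgroup. So {a, c} ≤ M.

Yes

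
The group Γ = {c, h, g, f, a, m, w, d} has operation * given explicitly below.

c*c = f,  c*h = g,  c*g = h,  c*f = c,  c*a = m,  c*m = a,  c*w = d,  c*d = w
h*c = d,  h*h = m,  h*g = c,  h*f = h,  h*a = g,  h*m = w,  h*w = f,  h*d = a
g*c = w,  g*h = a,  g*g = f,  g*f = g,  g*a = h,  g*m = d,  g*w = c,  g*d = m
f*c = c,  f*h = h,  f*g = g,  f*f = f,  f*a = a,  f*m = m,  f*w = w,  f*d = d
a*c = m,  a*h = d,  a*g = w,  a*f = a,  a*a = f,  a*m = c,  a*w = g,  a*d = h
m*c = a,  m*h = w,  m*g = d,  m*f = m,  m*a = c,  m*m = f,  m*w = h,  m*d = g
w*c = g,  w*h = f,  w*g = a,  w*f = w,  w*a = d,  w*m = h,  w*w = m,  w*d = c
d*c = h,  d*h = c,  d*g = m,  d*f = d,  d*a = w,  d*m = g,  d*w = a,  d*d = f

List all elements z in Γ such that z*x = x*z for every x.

An element z is central iff its row equals its column in the table.
For h: h*a = g ≠ d = a*h, so h ∉ Z.
Checking each element this way leaves Z(Γ) = {f, m}.

{f, m}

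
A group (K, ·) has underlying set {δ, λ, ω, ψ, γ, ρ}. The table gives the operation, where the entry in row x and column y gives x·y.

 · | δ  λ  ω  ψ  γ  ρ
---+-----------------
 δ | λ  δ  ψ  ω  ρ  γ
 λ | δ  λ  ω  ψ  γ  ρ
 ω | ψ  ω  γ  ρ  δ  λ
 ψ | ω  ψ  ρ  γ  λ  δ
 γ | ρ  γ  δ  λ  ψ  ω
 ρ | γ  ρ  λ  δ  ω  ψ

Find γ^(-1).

ψ

First locate the identity: row λ matches the header, so λ is the identity.
Scan row γ for λ: γ·ψ = λ. Hence γ^(-1) = ψ.
(Structurally, K here is isomorphic to the cyclic group Z_6.)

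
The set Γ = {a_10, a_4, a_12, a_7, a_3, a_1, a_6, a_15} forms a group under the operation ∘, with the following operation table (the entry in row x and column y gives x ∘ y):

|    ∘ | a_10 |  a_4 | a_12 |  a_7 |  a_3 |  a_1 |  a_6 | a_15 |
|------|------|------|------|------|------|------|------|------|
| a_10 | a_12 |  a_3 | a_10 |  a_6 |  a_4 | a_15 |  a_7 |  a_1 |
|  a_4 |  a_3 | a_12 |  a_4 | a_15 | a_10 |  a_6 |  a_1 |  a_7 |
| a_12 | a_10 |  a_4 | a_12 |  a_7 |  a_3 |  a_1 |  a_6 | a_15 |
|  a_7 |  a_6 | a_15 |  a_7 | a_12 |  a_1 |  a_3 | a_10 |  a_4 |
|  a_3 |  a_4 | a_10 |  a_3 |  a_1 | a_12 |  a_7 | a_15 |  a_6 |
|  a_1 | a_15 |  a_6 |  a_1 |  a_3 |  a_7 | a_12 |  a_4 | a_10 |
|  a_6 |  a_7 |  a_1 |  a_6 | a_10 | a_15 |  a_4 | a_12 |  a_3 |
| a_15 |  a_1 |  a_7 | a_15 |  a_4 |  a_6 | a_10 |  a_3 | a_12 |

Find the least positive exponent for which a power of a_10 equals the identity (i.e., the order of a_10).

The identity element is a_12 (its row matches the header).
a_10^1 = a_10
a_10^2 = a_10 ∘ a_10 = a_12
The first power of a_10 equal to the identity is a_10^2, so ord(a_10) = 2.

2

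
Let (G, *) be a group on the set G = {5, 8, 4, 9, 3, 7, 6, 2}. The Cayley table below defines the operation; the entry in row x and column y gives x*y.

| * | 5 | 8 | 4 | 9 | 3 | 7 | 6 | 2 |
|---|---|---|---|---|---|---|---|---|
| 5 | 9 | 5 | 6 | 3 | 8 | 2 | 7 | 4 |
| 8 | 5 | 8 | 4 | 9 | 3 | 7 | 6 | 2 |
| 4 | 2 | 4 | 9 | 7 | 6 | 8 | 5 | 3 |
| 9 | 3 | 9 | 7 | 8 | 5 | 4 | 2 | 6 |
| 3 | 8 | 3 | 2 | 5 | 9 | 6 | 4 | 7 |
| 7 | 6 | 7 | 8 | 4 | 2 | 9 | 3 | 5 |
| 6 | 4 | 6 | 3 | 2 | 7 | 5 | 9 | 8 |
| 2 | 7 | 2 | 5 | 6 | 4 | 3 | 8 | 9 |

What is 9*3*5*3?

9*3 = 5
5*5 = 9
9*3 = 5

5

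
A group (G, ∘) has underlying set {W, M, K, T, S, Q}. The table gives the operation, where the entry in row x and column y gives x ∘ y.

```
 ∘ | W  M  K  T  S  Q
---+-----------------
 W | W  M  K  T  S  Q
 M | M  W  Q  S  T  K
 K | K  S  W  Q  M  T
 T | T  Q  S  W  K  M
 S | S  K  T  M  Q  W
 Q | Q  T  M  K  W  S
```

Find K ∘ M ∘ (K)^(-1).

The identity is W. In row K, the entry W sits in column K, so K^(-1) = K.
K ∘ M = S
S ∘ K = T

T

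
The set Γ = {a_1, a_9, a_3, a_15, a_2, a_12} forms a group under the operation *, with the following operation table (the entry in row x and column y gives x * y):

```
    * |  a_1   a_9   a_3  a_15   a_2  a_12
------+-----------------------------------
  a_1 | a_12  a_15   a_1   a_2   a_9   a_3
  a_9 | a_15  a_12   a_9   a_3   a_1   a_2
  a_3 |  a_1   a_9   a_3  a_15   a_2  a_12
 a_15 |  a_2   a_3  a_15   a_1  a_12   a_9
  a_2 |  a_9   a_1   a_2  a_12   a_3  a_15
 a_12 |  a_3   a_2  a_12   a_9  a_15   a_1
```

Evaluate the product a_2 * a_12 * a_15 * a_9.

a_15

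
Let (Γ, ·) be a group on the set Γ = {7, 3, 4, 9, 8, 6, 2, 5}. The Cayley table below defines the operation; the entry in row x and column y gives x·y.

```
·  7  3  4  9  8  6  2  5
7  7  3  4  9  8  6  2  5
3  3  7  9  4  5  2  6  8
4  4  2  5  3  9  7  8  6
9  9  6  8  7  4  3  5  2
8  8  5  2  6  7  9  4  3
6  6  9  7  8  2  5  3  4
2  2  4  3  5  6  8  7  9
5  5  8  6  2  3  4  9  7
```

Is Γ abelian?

No

4·2 = 8 but 2·4 = 3.
Since 4 and 2 do not commute, Γ is not abelian.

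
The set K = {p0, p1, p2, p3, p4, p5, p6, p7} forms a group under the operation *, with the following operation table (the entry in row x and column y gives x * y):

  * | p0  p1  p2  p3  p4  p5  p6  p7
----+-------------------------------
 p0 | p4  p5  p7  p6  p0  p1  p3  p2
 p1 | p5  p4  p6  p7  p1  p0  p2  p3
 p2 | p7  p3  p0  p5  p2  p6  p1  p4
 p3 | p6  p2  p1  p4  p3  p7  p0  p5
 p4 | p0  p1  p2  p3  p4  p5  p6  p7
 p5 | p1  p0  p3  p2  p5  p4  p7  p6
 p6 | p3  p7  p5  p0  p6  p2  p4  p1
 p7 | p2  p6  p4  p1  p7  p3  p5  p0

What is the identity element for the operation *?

The identity e satisfies e * x = x for all x, so its row in the table reproduces the column headers.
Row p4 reads: p0, p1, p2, p3, p4, p5, p6, p7 — exactly the header order. So p4 is the identity.

p4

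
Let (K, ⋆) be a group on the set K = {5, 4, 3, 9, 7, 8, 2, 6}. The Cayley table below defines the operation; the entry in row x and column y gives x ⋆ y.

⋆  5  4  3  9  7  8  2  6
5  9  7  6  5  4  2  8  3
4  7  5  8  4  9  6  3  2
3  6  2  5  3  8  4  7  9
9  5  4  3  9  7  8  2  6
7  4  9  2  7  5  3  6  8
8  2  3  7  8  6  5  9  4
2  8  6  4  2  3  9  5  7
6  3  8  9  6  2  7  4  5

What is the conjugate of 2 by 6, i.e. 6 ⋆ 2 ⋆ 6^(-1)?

The identity is 9. In row 6, the entry 9 sits in column 3, so 6^(-1) = 3.
6 ⋆ 2 = 4
4 ⋆ 3 = 8

8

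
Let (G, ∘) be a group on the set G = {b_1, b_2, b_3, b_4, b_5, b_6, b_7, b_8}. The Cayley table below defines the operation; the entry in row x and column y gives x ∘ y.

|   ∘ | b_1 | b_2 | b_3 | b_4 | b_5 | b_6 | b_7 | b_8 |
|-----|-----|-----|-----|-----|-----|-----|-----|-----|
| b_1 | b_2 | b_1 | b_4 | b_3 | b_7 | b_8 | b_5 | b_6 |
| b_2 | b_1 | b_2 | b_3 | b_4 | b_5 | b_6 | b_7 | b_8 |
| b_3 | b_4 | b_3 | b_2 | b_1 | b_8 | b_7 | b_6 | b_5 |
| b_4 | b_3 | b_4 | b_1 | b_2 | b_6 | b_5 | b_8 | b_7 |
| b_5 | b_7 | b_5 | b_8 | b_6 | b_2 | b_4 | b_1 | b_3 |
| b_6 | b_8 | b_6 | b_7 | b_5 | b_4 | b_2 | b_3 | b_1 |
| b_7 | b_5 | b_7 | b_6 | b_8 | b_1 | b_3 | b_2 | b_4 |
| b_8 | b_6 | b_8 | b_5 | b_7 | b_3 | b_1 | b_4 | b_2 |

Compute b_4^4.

b_4^1 = b_4
b_4^2 = b_4 ∘ b_4 = b_2
b_4^3 = b_2 ∘ b_4 = b_4
b_4^4 = b_4 ∘ b_4 = b_2

b_2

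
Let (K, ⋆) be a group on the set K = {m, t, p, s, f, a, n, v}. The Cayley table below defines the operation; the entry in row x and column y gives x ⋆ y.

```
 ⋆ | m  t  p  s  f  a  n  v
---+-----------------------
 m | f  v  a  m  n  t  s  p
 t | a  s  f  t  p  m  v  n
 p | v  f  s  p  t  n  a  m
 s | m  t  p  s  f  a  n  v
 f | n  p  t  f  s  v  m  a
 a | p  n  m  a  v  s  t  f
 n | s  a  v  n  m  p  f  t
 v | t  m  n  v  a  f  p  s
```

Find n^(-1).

m

First locate the identity: row s matches the header, so s is the identity.
Scan row n for s: n ⋆ m = s. Hence n^(-1) = m.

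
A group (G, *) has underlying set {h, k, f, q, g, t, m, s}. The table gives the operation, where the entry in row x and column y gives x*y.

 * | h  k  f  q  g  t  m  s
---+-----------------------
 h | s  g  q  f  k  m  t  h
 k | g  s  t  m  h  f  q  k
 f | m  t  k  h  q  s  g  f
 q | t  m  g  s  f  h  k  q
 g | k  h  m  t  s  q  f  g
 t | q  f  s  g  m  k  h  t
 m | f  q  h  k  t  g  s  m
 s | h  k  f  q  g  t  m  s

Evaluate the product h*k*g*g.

g

h*k = g
g*g = s
s*g = g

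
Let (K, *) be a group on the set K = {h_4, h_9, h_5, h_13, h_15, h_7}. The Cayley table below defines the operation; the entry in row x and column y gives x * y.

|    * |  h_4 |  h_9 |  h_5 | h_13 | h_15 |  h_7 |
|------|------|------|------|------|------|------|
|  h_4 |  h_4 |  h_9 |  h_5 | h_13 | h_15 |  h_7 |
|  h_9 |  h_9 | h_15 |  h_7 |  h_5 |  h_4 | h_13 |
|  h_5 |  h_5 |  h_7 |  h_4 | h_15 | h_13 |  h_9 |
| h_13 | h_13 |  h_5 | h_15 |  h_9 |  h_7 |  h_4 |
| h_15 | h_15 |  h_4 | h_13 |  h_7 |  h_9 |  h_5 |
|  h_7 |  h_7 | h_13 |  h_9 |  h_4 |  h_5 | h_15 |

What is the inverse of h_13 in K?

h_7

First locate the identity: row h_4 matches the header, so h_4 is the identity.
Scan row h_13 for h_4: h_13 * h_7 = h_4. Hence h_13^(-1) = h_7.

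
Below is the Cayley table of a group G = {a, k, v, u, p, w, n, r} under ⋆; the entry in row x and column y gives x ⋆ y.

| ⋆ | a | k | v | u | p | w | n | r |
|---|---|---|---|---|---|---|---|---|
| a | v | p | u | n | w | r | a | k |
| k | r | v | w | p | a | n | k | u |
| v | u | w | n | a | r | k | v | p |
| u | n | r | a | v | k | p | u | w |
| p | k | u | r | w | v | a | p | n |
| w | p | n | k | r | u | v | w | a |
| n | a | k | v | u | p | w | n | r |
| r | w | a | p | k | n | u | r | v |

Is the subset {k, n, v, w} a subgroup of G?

Yes

{k, n, v, w} contains the identity n.
Checking products: every product of two elements of {k, n, v, w} (read from the table) lies in {k, n, v, w}, so the set is closed.
In a finite group, a nonempty closed subset is a subgroup. So {k, n, v, w} ≤ G.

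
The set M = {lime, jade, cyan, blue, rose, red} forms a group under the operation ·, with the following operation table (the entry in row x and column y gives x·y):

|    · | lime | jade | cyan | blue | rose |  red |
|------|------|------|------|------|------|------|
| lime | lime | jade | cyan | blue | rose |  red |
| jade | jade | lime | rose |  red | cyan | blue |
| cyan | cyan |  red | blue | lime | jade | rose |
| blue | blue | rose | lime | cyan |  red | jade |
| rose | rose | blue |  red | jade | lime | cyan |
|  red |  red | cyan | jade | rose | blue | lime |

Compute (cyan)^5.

blue

cyan^1 = cyan
cyan^2 = cyan·cyan = blue
cyan^3 = blue·cyan = lime
cyan^4 = lime·cyan = cyan
cyan^5 = cyan·cyan = blue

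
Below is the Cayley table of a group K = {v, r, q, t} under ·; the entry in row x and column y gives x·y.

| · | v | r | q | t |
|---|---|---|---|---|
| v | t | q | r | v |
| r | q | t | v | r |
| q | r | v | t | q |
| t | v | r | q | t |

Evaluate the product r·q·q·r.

r·q = v
v·q = r
r·r = t
(Structurally, K here is isomorphic to the Klein four-group V_4.)

t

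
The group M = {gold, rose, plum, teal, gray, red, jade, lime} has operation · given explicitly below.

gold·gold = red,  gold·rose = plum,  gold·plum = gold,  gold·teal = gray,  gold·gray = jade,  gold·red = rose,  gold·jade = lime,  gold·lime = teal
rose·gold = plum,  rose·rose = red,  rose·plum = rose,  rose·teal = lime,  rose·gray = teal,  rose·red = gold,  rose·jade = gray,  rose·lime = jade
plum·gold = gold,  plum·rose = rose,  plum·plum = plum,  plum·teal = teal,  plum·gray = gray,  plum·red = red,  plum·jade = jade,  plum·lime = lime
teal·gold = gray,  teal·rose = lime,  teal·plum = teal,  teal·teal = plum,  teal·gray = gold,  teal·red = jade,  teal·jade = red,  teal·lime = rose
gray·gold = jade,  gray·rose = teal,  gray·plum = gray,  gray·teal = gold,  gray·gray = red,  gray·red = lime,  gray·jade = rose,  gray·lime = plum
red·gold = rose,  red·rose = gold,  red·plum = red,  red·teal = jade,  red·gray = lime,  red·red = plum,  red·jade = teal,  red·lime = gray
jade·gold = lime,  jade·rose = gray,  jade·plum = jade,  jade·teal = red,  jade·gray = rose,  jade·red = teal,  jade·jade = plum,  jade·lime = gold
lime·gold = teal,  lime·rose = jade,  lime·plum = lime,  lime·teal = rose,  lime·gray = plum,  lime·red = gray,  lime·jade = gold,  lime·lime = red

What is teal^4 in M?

plum

teal^1 = teal
teal^2 = teal·teal = plum
teal^3 = plum·teal = teal
teal^4 = teal·teal = plum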